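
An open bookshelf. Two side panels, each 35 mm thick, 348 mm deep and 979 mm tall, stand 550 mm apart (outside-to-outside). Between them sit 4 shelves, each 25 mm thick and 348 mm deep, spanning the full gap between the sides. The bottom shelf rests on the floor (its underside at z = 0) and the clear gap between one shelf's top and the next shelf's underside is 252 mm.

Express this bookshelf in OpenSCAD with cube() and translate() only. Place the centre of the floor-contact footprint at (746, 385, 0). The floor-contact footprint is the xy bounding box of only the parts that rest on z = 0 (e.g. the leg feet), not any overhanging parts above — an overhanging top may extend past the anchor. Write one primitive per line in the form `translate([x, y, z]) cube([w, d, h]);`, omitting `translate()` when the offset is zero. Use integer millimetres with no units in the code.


translate([471, 211, 0]) cube([35, 348, 979]);
translate([986, 211, 0]) cube([35, 348, 979]);
translate([506, 211, 0]) cube([480, 348, 25]);
translate([506, 211, 277]) cube([480, 348, 25]);
translate([506, 211, 554]) cube([480, 348, 25]);
translate([506, 211, 831]) cube([480, 348, 25]);


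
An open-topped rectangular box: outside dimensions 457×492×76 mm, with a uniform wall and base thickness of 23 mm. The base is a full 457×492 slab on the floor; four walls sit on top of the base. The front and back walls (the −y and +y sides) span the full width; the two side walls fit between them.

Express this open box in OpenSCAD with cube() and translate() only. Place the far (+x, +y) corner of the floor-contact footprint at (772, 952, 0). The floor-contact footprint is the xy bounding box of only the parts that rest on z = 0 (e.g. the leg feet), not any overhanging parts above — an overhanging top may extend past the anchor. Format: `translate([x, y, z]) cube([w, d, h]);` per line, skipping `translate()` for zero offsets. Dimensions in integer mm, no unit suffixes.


translate([315, 460, 0]) cube([457, 492, 23]);
translate([315, 460, 23]) cube([457, 23, 53]);
translate([315, 929, 23]) cube([457, 23, 53]);
translate([315, 483, 23]) cube([23, 446, 53]);
translate([749, 483, 23]) cube([23, 446, 53]);


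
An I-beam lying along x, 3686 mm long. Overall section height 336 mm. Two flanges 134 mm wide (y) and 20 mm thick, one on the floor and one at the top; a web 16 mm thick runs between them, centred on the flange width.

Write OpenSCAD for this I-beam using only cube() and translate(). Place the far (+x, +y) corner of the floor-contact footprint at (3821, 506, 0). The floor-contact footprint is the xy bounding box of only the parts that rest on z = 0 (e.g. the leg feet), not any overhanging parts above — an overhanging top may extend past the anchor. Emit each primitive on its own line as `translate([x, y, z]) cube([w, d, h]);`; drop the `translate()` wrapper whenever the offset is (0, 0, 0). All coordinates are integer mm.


translate([135, 372, 0]) cube([3686, 134, 20]);
translate([135, 431, 20]) cube([3686, 16, 296]);
translate([135, 372, 316]) cube([3686, 134, 20]);


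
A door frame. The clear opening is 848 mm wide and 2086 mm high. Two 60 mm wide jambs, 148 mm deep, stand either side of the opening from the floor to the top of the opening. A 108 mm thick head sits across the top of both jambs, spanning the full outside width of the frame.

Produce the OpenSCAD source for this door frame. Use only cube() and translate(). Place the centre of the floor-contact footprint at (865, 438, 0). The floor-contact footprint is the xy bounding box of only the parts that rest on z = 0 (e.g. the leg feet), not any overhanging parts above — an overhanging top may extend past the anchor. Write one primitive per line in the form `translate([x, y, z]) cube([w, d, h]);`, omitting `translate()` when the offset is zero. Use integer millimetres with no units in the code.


translate([381, 364, 0]) cube([60, 148, 2086]);
translate([1289, 364, 0]) cube([60, 148, 2086]);
translate([381, 364, 2086]) cube([968, 148, 108]);


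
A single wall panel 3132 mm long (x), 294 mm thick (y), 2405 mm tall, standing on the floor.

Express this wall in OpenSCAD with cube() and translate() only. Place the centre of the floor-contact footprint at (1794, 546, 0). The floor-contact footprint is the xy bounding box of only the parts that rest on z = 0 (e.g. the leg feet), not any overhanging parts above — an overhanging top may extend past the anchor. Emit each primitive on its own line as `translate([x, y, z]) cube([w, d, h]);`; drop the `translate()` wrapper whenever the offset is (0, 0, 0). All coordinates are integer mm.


translate([228, 399, 0]) cube([3132, 294, 2405]);


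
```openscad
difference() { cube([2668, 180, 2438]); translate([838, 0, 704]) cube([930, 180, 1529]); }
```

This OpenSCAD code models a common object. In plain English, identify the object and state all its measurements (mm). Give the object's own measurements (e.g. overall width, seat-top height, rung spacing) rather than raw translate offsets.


A wall 2668 mm long (x), 180 mm thick (y), 2438 mm tall, with a rectangular window opening cut through it. The opening is 930 mm wide and 1529 mm tall; its sill is at z = 704 mm and its near (−x) edge is 838 mm from the wall's −x end. The opening passes through the full wall thickness.


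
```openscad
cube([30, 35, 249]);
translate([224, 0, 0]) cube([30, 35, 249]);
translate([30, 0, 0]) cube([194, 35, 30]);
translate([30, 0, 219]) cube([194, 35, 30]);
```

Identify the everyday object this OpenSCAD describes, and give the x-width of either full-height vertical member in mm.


A picture frame. The border width is 30 mm.

Four thin pieces enclosing a rectangular opening — a picture frame. The two full-height stiles are 249 mm tall; the top rail sits at z = 219 and is 30 mm tall, so the border above the opening is 249 − 219 = 30 mm, matching the stile x-width.


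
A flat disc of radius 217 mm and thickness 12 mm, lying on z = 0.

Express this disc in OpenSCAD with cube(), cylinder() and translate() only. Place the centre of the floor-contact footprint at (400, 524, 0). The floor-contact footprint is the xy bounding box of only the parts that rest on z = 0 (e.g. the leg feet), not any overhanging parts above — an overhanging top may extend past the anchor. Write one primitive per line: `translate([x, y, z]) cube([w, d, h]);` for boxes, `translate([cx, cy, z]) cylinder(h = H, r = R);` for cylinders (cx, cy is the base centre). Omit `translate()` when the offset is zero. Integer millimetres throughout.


translate([400, 524, 0]) cylinder(h = 12, r = 217);


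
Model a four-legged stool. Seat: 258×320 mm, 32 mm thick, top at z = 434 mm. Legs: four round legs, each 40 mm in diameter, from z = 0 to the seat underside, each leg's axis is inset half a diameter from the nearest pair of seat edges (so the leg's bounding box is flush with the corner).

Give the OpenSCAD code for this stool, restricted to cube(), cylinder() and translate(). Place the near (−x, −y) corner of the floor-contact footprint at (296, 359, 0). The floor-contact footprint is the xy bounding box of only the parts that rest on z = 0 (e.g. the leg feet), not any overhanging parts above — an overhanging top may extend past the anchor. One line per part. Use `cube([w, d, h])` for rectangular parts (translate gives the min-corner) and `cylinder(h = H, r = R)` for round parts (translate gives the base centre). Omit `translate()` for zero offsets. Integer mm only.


// leg_h = 434 - 32 = 402
translate([296, 359, 402]) cube([258, 320, 32]);
translate([316, 379, 0]) cylinder(h = 402, r = 20);
translate([534, 379, 0]) cylinder(h = 402, r = 20);
translate([316, 659, 0]) cylinder(h = 402, r = 20);
translate([534, 659, 0]) cylinder(h = 402, r = 20);


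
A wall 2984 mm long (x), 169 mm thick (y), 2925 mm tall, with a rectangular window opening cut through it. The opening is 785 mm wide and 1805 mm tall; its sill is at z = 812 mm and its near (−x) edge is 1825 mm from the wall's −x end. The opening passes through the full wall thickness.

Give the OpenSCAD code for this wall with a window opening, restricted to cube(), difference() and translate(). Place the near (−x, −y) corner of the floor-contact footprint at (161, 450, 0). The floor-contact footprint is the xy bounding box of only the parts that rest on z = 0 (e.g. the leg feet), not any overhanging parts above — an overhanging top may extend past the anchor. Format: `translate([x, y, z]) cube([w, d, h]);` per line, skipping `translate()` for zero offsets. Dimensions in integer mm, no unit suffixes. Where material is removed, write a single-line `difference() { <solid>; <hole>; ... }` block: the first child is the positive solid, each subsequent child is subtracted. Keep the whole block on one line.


difference() { translate([161, 450, 0]) cube([2984, 169, 2925]); translate([1986, 450, 812]) cube([785, 169, 1805]); }


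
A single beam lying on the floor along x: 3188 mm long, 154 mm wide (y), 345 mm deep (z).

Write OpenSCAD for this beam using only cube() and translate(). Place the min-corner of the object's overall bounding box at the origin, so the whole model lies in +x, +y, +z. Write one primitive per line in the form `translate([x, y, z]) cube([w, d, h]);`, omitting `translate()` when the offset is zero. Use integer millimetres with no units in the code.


cube([3188, 154, 345]);


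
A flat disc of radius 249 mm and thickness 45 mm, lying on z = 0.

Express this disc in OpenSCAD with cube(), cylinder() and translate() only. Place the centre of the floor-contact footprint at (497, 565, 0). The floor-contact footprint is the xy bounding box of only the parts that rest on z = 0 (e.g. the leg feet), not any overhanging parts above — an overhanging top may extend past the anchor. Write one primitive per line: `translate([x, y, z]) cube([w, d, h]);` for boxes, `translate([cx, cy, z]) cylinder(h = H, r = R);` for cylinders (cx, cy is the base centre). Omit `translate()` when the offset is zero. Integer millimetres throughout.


translate([497, 565, 0]) cylinder(h = 45, r = 249);


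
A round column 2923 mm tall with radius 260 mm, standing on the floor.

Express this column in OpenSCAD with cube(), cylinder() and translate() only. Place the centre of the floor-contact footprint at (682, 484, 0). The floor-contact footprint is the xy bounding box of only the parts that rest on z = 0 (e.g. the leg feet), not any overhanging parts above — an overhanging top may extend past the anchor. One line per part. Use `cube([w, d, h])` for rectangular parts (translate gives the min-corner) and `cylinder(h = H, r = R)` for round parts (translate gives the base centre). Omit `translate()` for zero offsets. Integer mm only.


translate([682, 484, 0]) cylinder(h = 2923, r = 260);


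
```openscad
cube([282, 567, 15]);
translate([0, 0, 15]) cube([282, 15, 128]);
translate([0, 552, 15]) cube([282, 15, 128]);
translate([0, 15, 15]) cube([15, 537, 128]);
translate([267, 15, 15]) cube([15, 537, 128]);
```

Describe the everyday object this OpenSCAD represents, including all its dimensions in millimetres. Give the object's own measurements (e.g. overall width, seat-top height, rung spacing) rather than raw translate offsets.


An open-topped rectangular box: outside dimensions 282×567×143 mm, with a uniform wall and base thickness of 15 mm. The base is a full 282×567 slab on the floor; four walls sit on top of the base. The front and back walls (the −y and +y sides) span the full width; the two side walls fit between them.


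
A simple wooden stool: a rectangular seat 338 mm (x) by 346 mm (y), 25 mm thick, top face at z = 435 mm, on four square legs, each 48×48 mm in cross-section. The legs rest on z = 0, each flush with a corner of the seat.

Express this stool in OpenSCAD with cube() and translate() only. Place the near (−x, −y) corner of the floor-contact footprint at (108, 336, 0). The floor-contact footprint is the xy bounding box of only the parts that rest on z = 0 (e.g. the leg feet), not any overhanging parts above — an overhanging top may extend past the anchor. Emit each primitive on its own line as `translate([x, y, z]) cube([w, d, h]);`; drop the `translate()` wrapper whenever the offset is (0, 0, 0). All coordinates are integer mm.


// leg_h = 435 - 25 = 410
translate([108, 336, 410]) cube([338, 346, 25]);
translate([108, 336, 0]) cube([48, 48, 410]);
translate([398, 336, 0]) cube([48, 48, 410]);
translate([108, 634, 0]) cube([48, 48, 410]);
translate([398, 634, 0]) cube([48, 48, 410]);


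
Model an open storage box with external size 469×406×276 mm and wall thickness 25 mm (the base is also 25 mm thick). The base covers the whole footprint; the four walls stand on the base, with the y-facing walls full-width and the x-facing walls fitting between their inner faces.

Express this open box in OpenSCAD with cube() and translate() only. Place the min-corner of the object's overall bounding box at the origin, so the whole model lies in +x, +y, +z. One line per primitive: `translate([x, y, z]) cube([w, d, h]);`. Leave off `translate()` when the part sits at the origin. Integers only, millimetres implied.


cube([469, 406, 25]);
translate([0, 0, 25]) cube([469, 25, 251]);
translate([0, 381, 25]) cube([469, 25, 251]);
translate([0, 25, 25]) cube([25, 356, 251]);
translate([444, 25, 25]) cube([25, 356, 251]);


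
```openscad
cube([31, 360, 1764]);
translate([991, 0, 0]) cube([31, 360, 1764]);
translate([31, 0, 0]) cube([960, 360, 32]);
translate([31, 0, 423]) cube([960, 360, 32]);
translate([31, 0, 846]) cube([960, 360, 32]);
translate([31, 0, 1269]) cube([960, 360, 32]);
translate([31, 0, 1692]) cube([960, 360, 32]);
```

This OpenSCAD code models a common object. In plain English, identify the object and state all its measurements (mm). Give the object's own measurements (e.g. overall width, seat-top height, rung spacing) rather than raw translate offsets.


An open bookshelf. Two side panels, each 31 mm thick, 360 mm deep and 1764 mm tall, stand 1022 mm apart (outside-to-outside). Between them sit 5 shelves, each 32 mm thick and 360 mm deep, spanning the full gap between the sides. The bottom shelf rests on the floor (its underside at z = 0) and the clear gap between one shelf's top and the next shelf's underside is 391 mm.


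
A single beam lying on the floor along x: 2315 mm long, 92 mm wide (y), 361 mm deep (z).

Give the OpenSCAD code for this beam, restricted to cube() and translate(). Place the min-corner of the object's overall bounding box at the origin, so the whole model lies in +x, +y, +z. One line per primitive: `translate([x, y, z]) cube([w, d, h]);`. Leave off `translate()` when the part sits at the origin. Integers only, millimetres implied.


cube([2315, 92, 361]);


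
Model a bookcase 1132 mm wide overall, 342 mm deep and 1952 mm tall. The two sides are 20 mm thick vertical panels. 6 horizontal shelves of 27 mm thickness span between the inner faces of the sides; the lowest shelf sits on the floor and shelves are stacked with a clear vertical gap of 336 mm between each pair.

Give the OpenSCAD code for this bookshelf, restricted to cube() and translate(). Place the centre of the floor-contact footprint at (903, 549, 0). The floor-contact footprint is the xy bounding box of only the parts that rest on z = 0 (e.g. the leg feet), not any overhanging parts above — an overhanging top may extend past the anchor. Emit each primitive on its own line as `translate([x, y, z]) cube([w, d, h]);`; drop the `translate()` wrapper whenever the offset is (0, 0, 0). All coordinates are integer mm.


translate([337, 378, 0]) cube([20, 342, 1952]);
translate([1449, 378, 0]) cube([20, 342, 1952]);
translate([357, 378, 0]) cube([1092, 342, 27]);
translate([357, 378, 363]) cube([1092, 342, 27]);
translate([357, 378, 726]) cube([1092, 342, 27]);
translate([357, 378, 1089]) cube([1092, 342, 27]);
translate([357, 378, 1452]) cube([1092, 342, 27]);
translate([357, 378, 1815]) cube([1092, 342, 27]);


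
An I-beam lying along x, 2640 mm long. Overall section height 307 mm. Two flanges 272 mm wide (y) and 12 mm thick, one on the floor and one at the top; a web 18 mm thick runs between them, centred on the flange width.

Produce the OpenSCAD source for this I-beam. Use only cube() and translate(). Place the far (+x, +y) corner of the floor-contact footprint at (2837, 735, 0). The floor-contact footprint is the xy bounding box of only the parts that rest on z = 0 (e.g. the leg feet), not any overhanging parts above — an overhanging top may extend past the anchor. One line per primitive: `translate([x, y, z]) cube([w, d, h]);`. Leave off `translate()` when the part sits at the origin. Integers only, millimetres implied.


translate([197, 463, 0]) cube([2640, 272, 12]);
translate([197, 590, 12]) cube([2640, 18, 283]);
translate([197, 463, 295]) cube([2640, 272, 12]);


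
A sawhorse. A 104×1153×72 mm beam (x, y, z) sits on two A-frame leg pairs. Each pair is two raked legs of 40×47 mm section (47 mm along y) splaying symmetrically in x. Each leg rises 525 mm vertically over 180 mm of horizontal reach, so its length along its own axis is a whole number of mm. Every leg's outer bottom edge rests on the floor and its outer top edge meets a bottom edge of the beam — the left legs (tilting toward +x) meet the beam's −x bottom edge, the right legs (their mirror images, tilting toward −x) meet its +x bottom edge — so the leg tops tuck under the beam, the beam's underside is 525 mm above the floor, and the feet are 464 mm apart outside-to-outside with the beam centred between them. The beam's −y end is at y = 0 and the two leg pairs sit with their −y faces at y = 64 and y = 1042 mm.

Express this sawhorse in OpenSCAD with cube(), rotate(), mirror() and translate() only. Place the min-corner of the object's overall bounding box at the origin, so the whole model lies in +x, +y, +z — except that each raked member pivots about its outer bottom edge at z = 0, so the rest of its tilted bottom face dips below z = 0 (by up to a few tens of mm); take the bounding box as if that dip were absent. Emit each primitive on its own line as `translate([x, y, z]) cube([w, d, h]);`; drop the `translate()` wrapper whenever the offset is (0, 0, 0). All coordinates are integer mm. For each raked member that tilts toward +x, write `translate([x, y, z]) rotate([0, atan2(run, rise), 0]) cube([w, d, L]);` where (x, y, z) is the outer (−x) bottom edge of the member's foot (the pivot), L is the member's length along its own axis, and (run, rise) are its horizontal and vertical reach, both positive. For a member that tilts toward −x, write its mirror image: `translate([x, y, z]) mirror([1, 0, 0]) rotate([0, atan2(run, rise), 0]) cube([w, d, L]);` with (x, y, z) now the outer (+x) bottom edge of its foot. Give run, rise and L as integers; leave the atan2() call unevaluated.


translate([180, 0, 525]) cube([104, 1153, 72]);
translate([0, 64, 0]) rotate([0, atan2(180, 525), 0]) cube([40, 47, 555]);
translate([464, 64, 0]) mirror([1, 0, 0]) rotate([0, atan2(180, 525), 0]) cube([40, 47, 555]);
translate([0, 1042, 0]) rotate([0, atan2(180, 525), 0]) cube([40, 47, 555]);
translate([464, 1042, 0]) mirror([1, 0, 0]) rotate([0, atan2(180, 525), 0]) cube([40, 47, 555]);


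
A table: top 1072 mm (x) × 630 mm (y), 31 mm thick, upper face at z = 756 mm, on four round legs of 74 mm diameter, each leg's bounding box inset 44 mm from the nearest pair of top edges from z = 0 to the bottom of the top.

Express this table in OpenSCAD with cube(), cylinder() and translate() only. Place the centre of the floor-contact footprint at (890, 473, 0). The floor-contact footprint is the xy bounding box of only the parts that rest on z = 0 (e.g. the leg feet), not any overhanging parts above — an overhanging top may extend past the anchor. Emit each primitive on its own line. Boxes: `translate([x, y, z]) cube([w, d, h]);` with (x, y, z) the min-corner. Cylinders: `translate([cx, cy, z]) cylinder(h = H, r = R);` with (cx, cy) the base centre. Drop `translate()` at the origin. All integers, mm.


// leg_h = 756 - 31 = 725
translate([354, 158, 725]) cube([1072, 630, 31]);
translate([435, 239, 0]) cylinder(h = 725, r = 37);
translate([1345, 239, 0]) cylinder(h = 725, r = 37);
translate([435, 707, 0]) cylinder(h = 725, r = 37);
translate([1345, 707, 0]) cylinder(h = 725, r = 37);


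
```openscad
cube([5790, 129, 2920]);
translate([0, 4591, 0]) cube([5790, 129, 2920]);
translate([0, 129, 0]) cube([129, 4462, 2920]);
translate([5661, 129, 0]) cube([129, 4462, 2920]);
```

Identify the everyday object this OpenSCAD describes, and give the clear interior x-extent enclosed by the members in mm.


A house (or room) frame. The interior width is 5532 mm.

Four 2920 mm walls enclosing a rectangle with no floor or roof — a room or house frame. Outside width is 5790 mm and wall thickness is 129 mm, so the interior width is 5790 − 2 × 129 = 5532 mm.


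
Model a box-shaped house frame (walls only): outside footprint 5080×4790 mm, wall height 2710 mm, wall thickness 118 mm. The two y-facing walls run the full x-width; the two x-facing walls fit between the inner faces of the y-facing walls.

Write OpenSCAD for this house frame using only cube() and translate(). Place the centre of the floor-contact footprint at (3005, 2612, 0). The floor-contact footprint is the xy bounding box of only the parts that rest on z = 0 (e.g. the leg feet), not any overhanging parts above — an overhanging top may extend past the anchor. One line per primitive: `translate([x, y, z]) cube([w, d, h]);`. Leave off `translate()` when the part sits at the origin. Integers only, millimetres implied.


translate([465, 217, 0]) cube([5080, 118, 2710]);
translate([465, 4889, 0]) cube([5080, 118, 2710]);
translate([465, 335, 0]) cube([118, 4554, 2710]);
translate([5427, 335, 0]) cube([118, 4554, 2710]);


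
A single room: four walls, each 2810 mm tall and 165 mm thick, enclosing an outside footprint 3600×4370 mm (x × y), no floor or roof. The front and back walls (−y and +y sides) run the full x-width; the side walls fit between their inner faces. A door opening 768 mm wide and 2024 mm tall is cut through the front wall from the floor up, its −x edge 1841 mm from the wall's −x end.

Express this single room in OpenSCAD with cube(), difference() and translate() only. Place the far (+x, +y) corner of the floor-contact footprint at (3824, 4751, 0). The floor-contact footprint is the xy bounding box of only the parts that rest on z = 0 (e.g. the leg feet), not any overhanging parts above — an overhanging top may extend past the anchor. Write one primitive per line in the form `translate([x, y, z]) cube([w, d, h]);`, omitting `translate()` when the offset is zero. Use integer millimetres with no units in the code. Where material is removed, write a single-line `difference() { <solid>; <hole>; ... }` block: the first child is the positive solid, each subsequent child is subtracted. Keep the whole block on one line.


difference() { translate([224, 381, 0]) cube([3600, 165, 2810]); translate([2065, 381, 0]) cube([768, 165, 2024]); }
translate([224, 4586, 0]) cube([3600, 165, 2810]);
translate([224, 546, 0]) cube([165, 4040, 2810]);
translate([3659, 546, 0]) cube([165, 4040, 2810]);


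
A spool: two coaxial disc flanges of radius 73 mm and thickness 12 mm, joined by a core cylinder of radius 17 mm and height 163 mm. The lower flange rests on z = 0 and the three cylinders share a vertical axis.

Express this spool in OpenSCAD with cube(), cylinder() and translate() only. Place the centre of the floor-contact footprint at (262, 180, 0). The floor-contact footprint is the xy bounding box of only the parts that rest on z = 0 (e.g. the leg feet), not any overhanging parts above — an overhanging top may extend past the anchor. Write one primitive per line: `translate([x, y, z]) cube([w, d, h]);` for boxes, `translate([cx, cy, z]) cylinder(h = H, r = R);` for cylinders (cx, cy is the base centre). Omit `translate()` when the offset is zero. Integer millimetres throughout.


translate([262, 180, 0]) cylinder(h = 12, r = 73);
translate([262, 180, 12]) cylinder(h = 163, r = 17);
translate([262, 180, 175]) cylinder(h = 12, r = 73);


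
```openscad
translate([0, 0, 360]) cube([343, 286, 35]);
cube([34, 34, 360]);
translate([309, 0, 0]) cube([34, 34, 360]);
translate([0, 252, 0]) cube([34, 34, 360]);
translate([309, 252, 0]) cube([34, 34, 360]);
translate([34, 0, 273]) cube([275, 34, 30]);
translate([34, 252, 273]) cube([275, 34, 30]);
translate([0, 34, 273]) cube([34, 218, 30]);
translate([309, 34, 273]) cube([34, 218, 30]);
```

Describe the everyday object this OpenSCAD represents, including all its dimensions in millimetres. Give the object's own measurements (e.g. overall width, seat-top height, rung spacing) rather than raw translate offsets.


A four-legged stool. The seat is a 343×286×35 mm slab whose top surface is at z = 395 mm; four square legs, each 34×34 mm in cross-section, run from the floor (z = 0) to the underside of the seat, each flush with a corner of the seat. Four stretchers, 34 mm wide and 30 mm tall, connect adjacent legs with their undersides at z = 273 mm, each running between the inner faces of the legs it joins and aligned with the legs' outer faces on the other axis.


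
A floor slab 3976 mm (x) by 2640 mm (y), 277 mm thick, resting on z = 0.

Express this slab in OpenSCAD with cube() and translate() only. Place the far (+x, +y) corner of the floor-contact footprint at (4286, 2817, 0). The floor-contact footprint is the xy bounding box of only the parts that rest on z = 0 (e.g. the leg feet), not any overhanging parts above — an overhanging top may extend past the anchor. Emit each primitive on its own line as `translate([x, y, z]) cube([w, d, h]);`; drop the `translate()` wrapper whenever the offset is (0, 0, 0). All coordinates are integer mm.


translate([310, 177, 0]) cube([3976, 2640, 277]);


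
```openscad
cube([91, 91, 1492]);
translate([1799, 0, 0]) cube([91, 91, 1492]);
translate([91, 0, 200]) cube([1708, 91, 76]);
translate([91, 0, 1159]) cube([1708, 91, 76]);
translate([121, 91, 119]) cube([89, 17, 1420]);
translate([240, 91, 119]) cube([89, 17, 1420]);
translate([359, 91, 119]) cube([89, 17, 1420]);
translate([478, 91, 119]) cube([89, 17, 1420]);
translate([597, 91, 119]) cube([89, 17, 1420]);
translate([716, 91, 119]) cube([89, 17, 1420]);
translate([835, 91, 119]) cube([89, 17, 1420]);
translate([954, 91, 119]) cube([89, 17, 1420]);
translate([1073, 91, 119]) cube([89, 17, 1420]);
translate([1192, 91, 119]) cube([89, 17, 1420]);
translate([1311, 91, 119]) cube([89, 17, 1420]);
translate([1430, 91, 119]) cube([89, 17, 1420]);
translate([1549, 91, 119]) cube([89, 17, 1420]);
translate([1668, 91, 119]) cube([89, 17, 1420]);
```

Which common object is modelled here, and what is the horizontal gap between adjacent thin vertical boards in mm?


A fence section. The picket gap is 30 mm.

Two posts, two rails, 14 pickets — a fence section. Span 1708 mm holds 14 pickets of 89 mm with 15 equal gaps: ⌊(1708 − 14·89) / 15⌋ = 30 mm.


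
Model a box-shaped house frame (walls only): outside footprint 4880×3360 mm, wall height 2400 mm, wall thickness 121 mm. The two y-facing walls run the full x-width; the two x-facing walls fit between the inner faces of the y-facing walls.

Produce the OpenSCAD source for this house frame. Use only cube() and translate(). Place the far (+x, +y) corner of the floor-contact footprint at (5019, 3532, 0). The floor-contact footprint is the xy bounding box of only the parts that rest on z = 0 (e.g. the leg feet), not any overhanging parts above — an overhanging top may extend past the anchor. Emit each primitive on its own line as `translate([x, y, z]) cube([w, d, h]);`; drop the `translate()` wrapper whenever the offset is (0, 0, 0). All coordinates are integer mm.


translate([139, 172, 0]) cube([4880, 121, 2400]);
translate([139, 3411, 0]) cube([4880, 121, 2400]);
translate([139, 293, 0]) cube([121, 3118, 2400]);
translate([4898, 293, 0]) cube([121, 3118, 2400]);


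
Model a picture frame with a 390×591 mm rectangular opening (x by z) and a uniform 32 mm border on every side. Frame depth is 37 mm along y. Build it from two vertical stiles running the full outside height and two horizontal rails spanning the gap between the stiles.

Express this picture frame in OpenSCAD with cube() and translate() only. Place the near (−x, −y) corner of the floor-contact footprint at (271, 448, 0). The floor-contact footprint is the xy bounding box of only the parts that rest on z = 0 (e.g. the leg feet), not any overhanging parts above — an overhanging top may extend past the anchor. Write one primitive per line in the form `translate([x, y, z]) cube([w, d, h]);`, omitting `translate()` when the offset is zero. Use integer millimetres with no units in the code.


translate([271, 448, 0]) cube([32, 37, 655]);
translate([693, 448, 0]) cube([32, 37, 655]);
translate([303, 448, 0]) cube([390, 37, 32]);
translate([303, 448, 623]) cube([390, 37, 32]);


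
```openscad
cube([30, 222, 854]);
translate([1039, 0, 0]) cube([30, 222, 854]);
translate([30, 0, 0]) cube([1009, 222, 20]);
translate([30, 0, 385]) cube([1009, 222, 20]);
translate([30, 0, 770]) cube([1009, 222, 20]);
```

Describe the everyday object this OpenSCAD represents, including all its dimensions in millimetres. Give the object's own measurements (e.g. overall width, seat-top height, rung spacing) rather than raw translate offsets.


An open bookshelf. Two side panels, each 30 mm thick, 222 mm deep and 854 mm tall, stand 1069 mm apart (outside-to-outside). Between them sit 3 shelves, each 20 mm thick and 222 mm deep, spanning the full gap between the sides. The bottom shelf rests on the floor (its underside at z = 0) and the clear gap between one shelf's top and the next shelf's underside is 365 mm.


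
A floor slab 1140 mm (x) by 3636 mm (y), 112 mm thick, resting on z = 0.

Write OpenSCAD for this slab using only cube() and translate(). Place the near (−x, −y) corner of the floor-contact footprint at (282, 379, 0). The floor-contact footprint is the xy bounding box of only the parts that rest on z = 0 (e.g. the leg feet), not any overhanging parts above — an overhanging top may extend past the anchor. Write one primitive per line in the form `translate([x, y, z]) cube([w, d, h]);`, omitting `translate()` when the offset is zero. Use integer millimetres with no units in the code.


translate([282, 379, 0]) cube([1140, 3636, 112]);


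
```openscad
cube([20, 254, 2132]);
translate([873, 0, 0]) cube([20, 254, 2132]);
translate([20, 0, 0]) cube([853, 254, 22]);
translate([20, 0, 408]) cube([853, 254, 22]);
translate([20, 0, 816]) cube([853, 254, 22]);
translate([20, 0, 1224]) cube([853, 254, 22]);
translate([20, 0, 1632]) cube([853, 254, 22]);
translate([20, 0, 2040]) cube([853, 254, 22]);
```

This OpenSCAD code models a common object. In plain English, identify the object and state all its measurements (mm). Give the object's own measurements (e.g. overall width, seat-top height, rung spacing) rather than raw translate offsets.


An open bookshelf. Two side panels, each 20 mm thick, 254 mm deep and 2132 mm tall, stand 893 mm apart (outside-to-outside). Between them sit 6 shelves, each 22 mm thick and 254 mm deep, spanning the full gap between the sides. The bottom shelf rests on the floor (its underside at z = 0) and the clear gap between one shelf's top and the next shelf's underside is 386 mm.


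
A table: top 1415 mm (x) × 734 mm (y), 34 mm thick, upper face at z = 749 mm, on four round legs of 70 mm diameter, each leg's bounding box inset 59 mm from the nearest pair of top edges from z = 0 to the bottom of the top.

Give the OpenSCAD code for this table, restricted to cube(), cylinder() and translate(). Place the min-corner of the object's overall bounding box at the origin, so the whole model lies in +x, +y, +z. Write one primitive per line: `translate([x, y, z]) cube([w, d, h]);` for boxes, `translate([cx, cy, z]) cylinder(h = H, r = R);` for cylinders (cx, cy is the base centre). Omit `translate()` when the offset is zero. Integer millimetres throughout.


translate([0, 0, 715]) cube([1415, 734, 34]);
translate([94, 94, 0]) cylinder(h = 715, r = 35);
translate([1321, 94, 0]) cylinder(h = 715, r = 35);
translate([94, 640, 0]) cylinder(h = 715, r = 35);
translate([1321, 640, 0]) cylinder(h = 715, r = 35);


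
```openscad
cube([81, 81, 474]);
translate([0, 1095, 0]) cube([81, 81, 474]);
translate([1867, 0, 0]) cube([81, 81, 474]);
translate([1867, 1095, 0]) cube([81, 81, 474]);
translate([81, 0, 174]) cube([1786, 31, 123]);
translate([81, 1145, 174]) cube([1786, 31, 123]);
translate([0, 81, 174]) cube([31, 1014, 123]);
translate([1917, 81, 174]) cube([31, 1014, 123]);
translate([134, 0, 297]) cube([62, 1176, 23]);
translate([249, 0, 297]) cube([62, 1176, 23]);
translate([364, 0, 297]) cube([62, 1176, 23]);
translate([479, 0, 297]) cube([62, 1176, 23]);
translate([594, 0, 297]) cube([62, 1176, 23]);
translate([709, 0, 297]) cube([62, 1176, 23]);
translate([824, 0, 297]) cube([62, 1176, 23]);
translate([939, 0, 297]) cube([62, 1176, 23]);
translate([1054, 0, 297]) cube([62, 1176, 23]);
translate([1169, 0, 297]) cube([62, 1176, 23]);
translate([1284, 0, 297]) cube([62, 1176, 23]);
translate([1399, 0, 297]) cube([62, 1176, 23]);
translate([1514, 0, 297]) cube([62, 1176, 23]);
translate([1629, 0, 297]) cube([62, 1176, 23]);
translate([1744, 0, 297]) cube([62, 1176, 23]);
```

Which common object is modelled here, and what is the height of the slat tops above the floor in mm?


A bed frame. The slat-top height is 320 mm.

Four posts, four rails, and a row of slats — a bed frame. Slats sit on the rails at z = 174 + 123 = 297; with slat thickness 23, the top is 320 mm.


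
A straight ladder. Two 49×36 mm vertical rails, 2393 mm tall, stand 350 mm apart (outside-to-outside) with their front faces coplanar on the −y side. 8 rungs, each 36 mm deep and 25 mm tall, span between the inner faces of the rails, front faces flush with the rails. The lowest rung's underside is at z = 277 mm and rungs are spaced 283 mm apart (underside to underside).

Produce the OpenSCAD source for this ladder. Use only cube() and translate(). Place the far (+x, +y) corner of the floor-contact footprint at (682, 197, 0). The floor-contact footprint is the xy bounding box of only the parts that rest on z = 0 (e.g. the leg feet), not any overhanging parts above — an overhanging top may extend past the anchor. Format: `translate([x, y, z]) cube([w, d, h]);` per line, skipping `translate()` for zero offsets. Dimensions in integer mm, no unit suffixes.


translate([332, 161, 0]) cube([49, 36, 2393]);
translate([633, 161, 0]) cube([49, 36, 2393]);
translate([381, 161, 277]) cube([252, 36, 25]);
translate([381, 161, 560]) cube([252, 36, 25]);
translate([381, 161, 843]) cube([252, 36, 25]);
translate([381, 161, 1126]) cube([252, 36, 25]);
translate([381, 161, 1409]) cube([252, 36, 25]);
translate([381, 161, 1692]) cube([252, 36, 25]);
translate([381, 161, 1975]) cube([252, 36, 25]);
translate([381, 161, 2258]) cube([252, 36, 25]);


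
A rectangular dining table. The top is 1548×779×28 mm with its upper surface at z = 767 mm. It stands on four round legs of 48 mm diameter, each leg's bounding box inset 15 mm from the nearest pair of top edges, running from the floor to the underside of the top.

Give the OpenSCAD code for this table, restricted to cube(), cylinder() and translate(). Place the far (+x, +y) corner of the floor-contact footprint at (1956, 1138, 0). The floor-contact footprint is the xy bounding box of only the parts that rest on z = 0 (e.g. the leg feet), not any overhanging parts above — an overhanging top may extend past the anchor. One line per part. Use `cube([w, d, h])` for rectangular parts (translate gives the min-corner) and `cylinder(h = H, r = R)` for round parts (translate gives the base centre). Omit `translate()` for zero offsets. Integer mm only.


translate([423, 374, 739]) cube([1548, 779, 28]);
translate([462, 413, 0]) cylinder(h = 739, r = 24);
translate([1932, 413, 0]) cylinder(h = 739, r = 24);
translate([462, 1114, 0]) cylinder(h = 739, r = 24);
translate([1932, 1114, 0]) cylinder(h = 739, r = 24);


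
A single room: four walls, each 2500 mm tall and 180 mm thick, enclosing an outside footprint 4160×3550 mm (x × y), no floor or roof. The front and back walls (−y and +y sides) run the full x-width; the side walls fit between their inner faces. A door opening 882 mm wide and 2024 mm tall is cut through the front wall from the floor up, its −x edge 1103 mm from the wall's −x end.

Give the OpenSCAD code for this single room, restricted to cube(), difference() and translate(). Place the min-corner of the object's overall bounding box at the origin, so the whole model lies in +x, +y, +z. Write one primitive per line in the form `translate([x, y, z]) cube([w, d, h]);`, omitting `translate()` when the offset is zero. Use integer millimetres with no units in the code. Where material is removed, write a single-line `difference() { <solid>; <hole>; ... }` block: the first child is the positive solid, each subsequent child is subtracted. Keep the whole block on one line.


difference() { cube([4160, 180, 2500]); translate([1103, 0, 0]) cube([882, 180, 2024]); }
translate([0, 3370, 0]) cube([4160, 180, 2500]);
translate([0, 180, 0]) cube([180, 3190, 2500]);
translate([3980, 180, 0]) cube([180, 3190, 2500]);


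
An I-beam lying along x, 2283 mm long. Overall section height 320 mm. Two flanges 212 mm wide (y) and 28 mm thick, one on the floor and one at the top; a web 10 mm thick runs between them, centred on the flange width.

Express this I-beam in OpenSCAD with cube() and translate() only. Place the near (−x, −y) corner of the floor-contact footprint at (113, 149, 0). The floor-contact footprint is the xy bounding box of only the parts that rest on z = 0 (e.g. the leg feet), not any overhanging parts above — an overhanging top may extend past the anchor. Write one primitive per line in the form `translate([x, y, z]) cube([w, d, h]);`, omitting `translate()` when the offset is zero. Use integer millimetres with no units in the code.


translate([113, 149, 0]) cube([2283, 212, 28]);
translate([113, 250, 28]) cube([2283, 10, 264]);
translate([113, 149, 292]) cube([2283, 212, 28]);


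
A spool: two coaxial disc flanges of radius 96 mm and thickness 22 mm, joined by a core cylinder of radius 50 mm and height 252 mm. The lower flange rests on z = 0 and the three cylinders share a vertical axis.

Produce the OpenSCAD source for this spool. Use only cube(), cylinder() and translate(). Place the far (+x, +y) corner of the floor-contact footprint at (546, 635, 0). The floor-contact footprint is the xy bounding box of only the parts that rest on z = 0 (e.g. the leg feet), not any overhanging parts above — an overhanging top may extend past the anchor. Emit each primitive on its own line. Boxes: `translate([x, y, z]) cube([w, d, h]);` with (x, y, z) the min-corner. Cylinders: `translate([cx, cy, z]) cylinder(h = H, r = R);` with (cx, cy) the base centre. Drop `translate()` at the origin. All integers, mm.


translate([450, 539, 0]) cylinder(h = 22, r = 96);
translate([450, 539, 22]) cylinder(h = 252, r = 50);
translate([450, 539, 274]) cylinder(h = 22, r = 96);


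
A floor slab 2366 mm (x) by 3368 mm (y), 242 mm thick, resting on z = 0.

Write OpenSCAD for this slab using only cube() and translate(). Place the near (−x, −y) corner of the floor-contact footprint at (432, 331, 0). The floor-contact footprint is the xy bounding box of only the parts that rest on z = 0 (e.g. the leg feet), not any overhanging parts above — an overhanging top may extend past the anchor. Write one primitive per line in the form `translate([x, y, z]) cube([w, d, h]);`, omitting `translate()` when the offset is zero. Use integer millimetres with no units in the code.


translate([432, 331, 0]) cube([2366, 3368, 242]);


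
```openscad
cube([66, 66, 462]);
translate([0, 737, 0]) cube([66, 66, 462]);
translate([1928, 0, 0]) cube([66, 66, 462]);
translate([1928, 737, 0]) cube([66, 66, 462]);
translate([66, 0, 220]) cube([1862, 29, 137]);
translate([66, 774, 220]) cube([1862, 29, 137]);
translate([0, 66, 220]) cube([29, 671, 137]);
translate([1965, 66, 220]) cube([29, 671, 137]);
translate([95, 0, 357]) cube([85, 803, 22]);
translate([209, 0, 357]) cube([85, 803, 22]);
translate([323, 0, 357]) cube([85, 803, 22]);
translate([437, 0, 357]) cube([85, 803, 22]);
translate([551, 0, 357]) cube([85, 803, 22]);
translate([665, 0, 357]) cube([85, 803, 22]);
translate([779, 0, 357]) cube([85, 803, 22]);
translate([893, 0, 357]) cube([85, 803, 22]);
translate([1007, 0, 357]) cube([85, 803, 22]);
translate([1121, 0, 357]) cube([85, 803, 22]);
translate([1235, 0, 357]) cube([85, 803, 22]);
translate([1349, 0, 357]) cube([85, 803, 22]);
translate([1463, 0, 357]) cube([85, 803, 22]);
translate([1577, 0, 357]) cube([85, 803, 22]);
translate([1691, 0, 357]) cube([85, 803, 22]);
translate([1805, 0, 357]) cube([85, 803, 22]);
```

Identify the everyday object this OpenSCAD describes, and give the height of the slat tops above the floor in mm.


A bed frame. The slat-top height is 379 mm.

Four posts, four rails, and a row of slats — a bed frame. Slats sit on the rails at z = 220 + 137 = 357; with slat thickness 22, the top is 379 mm.
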